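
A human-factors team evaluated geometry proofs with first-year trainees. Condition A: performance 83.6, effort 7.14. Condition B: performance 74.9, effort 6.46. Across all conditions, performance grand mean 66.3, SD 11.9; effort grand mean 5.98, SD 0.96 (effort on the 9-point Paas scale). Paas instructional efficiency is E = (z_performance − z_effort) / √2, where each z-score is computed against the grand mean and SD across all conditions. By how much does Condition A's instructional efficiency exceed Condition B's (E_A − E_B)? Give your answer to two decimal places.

Condition A: z_P = (83.6 − 66.3)/11.9 = 1.4538; z_E = (7.14 − 5.98)/0.96 = 1.2083; E_A = (1.4538 − 1.2083)/√2 = 0.1736.
Condition B: z_P = (74.9 − 66.3)/11.9 = 0.7227; z_E = (6.46 − 5.98)/0.96 = 0.5000; E_B = (0.7227 − 0.5000)/√2 = 0.1575.
E_A − E_B = 0.1736 − 0.1575 = 0.0161 ≈ 0.02.

0.02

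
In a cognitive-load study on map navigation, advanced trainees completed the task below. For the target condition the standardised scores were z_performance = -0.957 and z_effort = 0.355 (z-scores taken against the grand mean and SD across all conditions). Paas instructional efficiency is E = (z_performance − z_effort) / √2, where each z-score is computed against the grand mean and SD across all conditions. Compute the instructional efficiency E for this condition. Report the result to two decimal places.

-0.93

z_P − z_E = -0.957 − 0.355 = -1.3120.
E = -1.3120 / √2 = -1.3120 / 1.41421 = -0.9277 ≈ -0.93.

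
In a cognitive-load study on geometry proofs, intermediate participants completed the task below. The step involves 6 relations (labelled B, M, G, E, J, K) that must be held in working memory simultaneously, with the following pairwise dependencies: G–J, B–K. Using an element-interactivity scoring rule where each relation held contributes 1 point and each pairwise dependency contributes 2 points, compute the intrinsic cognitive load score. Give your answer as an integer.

10

Count of relations held simultaneously: 6.
Count of pairwise dependencies listed: 2.
Element contribution: 6 × 1 = 6.
Interaction contribution: 2 × 2 = 4.
Intrinsic load = 6 + 4 = 10.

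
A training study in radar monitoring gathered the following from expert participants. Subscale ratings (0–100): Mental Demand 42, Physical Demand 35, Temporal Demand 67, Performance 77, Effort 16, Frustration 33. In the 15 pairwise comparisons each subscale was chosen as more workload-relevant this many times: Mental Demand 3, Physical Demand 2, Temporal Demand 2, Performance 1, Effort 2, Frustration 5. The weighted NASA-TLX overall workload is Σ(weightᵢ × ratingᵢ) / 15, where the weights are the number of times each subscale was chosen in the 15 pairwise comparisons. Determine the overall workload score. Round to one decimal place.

The tallies are the weights (they sum to 15).
Weighted sum = 3·42 + 2·35 + 2·67 + 1·77 + 2·16 + 5·33
            = 126 + 70 + 134 + 77 + 32 + 165 = 604.
Overall workload = 604 / 15 = 40.2667 ≈ 40.3.

40.3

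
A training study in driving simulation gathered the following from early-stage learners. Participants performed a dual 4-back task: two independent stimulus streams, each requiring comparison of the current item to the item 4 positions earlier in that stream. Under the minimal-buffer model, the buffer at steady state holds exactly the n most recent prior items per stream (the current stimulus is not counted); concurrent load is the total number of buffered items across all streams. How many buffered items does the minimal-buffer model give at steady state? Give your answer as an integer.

Each stream's buffer holds its 4 most recent prior items.
Two independent streams: 2 × 4 = 8 buffered items at steady state.

8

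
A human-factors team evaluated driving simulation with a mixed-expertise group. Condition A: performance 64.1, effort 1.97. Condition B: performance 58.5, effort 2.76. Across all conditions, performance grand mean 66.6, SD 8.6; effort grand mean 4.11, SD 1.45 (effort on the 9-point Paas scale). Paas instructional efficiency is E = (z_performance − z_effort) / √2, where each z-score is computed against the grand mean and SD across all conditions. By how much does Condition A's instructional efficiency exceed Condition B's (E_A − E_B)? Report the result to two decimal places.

0.85

Condition A: z_P = (64.1 − 66.6)/8.6 = -0.2907; z_E = (1.97 − 4.11)/1.45 = -1.4759; E_A = (-0.2907 − (-1.4759))/√2 = 0.8381.
Condition B: z_P = (58.5 − 66.6)/8.6 = -0.9419; z_E = (2.76 − 4.11)/1.45 = -0.9310; E_B = (-0.9419 − (-0.9310))/√2 = -0.0077.
E_A − E_B = 0.8381 − (-0.0077) = 0.8458 ≈ 0.85.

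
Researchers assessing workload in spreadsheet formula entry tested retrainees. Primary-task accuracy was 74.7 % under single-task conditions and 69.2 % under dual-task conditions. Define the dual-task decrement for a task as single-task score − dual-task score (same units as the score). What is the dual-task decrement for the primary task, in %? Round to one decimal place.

Decrement = 74.7 − 69.2 = 5.5000 % ≈ 5.5 %.

5.5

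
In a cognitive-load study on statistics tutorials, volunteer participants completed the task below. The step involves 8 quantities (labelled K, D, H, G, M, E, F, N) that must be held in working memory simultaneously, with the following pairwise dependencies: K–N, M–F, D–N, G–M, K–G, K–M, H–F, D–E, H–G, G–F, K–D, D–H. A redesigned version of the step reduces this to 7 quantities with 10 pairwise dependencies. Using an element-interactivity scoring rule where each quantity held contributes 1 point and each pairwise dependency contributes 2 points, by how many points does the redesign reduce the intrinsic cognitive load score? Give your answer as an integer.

5

Original: 8 × 1 + 12 × 2 = 8 + 24 = 32.
Redesigned: 7 × 1 + 10 × 2 = 7 + 20 = 27.
Reduction = 32 − 27 = 5.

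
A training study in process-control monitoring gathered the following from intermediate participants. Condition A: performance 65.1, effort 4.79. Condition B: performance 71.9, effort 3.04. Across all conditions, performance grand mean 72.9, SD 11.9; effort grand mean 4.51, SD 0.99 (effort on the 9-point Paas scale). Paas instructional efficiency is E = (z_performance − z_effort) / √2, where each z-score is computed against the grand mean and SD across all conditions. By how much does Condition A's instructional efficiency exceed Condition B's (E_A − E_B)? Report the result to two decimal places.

-1.65

Condition A: z_P = (65.1 − 72.9)/11.9 = -0.6555; z_E = (4.79 − 4.51)/0.99 = 0.2828; E_A = (-0.6555 − 0.2828)/√2 = -0.6635.
Condition B: z_P = (71.9 − 72.9)/11.9 = -0.0840; z_E = (3.04 − 4.51)/0.99 = -1.4848; E_B = (-0.0840 − (-1.4848))/√2 = 0.9905.
E_A − E_B = -0.6635 − 0.9905 = -1.6540 ≈ -1.65.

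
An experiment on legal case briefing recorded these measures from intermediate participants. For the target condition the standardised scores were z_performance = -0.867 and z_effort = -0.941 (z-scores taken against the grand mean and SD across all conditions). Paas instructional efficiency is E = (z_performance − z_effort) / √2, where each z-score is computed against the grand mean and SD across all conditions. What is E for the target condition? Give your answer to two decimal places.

z_P − z_E = -0.867 − (-0.941) = 0.0740.
E = 0.0740 / √2 = 0.0740 / 1.41421 = 0.0523 ≈ 0.05.

0.05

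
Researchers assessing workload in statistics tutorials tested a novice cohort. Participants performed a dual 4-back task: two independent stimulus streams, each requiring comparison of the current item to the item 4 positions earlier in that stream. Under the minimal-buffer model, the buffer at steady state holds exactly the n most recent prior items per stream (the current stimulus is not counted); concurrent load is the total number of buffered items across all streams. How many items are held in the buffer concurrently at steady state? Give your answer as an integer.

Each stream's buffer holds its 4 most recent prior items.
Two independent streams: 2 × 4 = 8 buffered items at steady state.

8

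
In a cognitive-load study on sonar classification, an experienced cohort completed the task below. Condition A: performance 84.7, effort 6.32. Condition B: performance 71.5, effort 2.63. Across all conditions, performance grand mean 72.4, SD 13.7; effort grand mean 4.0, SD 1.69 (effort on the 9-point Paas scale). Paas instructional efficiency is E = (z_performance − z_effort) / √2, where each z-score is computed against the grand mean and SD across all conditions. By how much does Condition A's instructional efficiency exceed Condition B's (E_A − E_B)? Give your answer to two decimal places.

Condition A: z_P = (84.7 − 72.4)/13.7 = 0.8978; z_E = (6.32 − 4.0)/1.69 = 1.3728; E_A = (0.8978 − 1.3728)/√2 = -0.3359.
Condition B: z_P = (71.5 − 72.4)/13.7 = -0.0657; z_E = (2.63 − 4.0)/1.69 = -0.8107; E_B = (-0.0657 − (-0.8107))/√2 = 0.5268.
E_A − E_B = -0.3359 − 0.5268 = -0.8627 ≈ -0.86.

-0.86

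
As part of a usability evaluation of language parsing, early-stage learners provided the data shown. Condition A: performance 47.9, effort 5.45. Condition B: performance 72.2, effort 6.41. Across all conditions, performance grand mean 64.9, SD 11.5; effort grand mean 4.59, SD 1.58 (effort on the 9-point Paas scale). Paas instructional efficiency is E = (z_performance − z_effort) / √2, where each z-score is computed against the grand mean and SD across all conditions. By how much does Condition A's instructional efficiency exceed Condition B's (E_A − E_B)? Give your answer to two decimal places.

Condition A: z_P = (47.9 − 64.9)/11.5 = -1.4783; z_E = (5.45 − 4.59)/1.58 = 0.5443; E_A = (-1.4783 − 0.5443)/√2 = -1.4302.
Condition B: z_P = (72.2 − 64.9)/11.5 = 0.6348; z_E = (6.41 − 4.59)/1.58 = 1.1519; E_B = (0.6348 − 1.1519)/√2 = -0.3656.
E_A − E_B = -1.4302 − (-0.3656) = -1.0646 ≈ -1.06.

-1.06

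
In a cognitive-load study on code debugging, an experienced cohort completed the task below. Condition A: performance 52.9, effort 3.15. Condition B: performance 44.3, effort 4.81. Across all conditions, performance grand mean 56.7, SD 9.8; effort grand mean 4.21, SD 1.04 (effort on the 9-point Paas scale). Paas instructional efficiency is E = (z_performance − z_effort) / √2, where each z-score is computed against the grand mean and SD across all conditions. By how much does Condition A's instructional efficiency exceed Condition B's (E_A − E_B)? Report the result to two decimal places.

Condition A: z_P = (52.9 − 56.7)/9.8 = -0.3878; z_E = (3.15 − 4.21)/1.04 = -1.0192; E_A = (-0.3878 − (-1.0192))/√2 = 0.4465.
Condition B: z_P = (44.3 − 56.7)/9.8 = -1.2653; z_E = (4.81 − 4.21)/1.04 = 0.5769; E_B = (-1.2653 − 0.5769)/√2 = -1.3026.
E_A − E_B = 0.4465 − (-1.3026) = 1.7491 ≈ 1.75.

1.75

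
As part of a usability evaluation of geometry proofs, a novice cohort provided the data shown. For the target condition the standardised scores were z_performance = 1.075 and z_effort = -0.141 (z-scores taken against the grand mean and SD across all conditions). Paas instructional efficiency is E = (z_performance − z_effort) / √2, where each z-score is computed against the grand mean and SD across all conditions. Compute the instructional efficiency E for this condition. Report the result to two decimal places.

0.86

z_P − z_E = 1.075 − (-0.141) = 1.2160.
E = 1.2160 / √2 = 1.2160 / 1.41421 = 0.8598 ≈ 0.86.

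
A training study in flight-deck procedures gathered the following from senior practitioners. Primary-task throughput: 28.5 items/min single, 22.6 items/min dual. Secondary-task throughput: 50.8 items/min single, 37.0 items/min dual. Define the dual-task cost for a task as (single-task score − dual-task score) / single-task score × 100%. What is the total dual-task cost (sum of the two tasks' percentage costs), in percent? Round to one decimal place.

Primary cost = (28.5 − 22.6) / 28.5 × 100% = 20.7018%.
Secondary cost = (50.8 − 37.0) / 50.8 × 100% = 27.1654%.
Total = 20.7018% + 27.1654% = 47.8672% ≈ 47.9%.

47.9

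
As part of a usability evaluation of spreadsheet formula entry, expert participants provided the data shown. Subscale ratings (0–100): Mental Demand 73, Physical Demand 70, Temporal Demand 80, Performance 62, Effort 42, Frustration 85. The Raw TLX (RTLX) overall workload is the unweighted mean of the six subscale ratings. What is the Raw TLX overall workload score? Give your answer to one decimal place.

Sum of ratings = 73 + 70 + 80 + 62 + 42 + 85 = 412.
RTLX = 412 / 6 = 68.6667 ≈ 68.7.

68.7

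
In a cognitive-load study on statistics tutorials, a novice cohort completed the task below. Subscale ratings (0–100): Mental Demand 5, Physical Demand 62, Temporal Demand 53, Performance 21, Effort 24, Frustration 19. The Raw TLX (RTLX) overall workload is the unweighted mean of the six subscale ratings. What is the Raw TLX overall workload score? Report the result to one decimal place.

Sum of ratings = 5 + 62 + 53 + 21 + 24 + 19 = 184.
RTLX = 184 / 6 = 30.6667 ≈ 30.7.

30.7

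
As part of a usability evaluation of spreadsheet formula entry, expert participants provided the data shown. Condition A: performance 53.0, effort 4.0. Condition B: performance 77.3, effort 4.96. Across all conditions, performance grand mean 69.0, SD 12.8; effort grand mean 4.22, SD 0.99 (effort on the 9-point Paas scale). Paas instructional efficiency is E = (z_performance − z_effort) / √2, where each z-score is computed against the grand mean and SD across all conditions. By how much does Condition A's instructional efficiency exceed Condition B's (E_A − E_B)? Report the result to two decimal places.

-0.66

Condition A: z_P = (53.0 − 69.0)/12.8 = -1.2500; z_E = (4.0 − 4.22)/0.99 = -0.2222; E_A = (-1.2500 − (-0.2222))/√2 = -0.7268.
Condition B: z_P = (77.3 − 69.0)/12.8 = 0.6484; z_E = (4.96 − 4.22)/0.99 = 0.7475; E_B = (0.6484 − 0.7475)/√2 = -0.0701.
E_A − E_B = -0.7268 − (-0.0701) = -0.6567 ≈ -0.66.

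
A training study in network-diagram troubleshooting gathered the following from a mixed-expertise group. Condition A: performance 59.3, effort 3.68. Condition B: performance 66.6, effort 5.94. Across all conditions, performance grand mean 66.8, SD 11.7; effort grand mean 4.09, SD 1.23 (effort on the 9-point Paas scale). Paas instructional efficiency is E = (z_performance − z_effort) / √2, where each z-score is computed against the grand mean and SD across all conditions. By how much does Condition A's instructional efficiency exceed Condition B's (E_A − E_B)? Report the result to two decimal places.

Condition A: z_P = (59.3 − 66.8)/11.7 = -0.6410; z_E = (3.68 − 4.09)/1.23 = -0.3333; E_A = (-0.6410 − (-0.3333))/√2 = -0.2176.
Condition B: z_P = (66.6 − 66.8)/11.7 = -0.0171; z_E = (5.94 − 4.09)/1.23 = 1.5041; E_B = (-0.0171 − 1.5041)/√2 = -1.0757.
E_A − E_B = -0.2176 − (-1.0757) = 0.8581 ≈ 0.86.

0.86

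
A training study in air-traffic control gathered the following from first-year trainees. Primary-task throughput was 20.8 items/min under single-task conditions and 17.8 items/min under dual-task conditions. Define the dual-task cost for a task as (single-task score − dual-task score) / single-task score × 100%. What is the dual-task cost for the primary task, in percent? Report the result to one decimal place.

Cost = (20.8 − 17.8) / 20.8 × 100%
     = 3.0000 / 20.8 × 100% = 14.4231%.
≈ 14.4%.

14.4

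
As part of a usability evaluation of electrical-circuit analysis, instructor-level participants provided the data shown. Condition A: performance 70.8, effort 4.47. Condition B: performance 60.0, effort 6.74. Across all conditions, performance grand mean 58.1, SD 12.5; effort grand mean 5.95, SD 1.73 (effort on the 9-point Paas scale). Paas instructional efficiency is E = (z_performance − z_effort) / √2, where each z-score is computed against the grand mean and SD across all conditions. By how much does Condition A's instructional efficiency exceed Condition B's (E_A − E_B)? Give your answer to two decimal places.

1.54

Condition A: z_P = (70.8 − 58.1)/12.5 = 1.0160; z_E = (4.47 − 5.95)/1.73 = -0.8555; E_A = (1.0160 − (-0.8555))/√2 = 1.3234.
Condition B: z_P = (60.0 − 58.1)/12.5 = 0.1520; z_E = (6.74 − 5.95)/1.73 = 0.4566; E_B = (0.1520 − 0.4566)/√2 = -0.2154.
E_A − E_B = 1.3234 − (-0.2154) = 1.5388 ≈ 1.54.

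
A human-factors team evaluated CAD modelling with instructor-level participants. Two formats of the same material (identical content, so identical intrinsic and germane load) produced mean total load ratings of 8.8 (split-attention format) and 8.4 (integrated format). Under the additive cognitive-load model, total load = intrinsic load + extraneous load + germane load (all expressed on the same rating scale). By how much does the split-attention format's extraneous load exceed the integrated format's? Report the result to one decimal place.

0.4

Intrinsic and germane load are equal across formats, so the difference in total load equals the difference in extraneous load.
Extraneous-load difference = 8.8 − 8.4 = 0.4.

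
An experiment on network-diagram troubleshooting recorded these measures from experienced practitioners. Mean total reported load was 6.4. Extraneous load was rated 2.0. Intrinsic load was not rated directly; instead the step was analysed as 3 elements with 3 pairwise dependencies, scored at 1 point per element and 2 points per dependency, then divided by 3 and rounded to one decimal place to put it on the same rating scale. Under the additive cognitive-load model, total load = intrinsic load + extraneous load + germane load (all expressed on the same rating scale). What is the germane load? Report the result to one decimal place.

Intrinsic (element-interactivity): (3 × 1 + 3 × 2) / 3 = 9 / 3 = 3.0000 → 3.0.
germane load = total − intrinsic − extraneous
             = 6.4 − 3.0 − 2.0 = 1.4.

1.4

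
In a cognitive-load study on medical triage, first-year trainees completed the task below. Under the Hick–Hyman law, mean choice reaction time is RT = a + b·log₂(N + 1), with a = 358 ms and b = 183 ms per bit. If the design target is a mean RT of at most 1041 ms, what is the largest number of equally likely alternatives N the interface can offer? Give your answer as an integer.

12

Set 358 + 183·log₂(N + 1) ≤ 1041.
log₂(N + 1) ≤ (1041 − 358) / 183 = 3.7322.
N + 1 ≤ 2^3.7322 = 13.2894.
N ≤ 12.2894, so the largest integer N is 12.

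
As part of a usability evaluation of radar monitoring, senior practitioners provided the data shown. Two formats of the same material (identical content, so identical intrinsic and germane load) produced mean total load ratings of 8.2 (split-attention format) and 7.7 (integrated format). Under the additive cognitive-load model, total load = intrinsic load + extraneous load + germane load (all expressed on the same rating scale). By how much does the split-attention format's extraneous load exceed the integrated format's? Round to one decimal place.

Intrinsic and germane load are equal across formats, so the difference in total load equals the difference in extraneous load.
Extraneous-load difference = 8.2 − 7.7 = 0.5.

0.5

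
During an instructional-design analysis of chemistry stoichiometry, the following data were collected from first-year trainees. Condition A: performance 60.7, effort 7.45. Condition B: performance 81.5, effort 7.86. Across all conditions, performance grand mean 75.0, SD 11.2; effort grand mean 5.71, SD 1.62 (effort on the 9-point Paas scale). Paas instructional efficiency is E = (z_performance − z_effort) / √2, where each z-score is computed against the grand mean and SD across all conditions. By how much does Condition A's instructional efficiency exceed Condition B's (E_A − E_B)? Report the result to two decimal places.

Condition A: z_P = (60.7 − 75.0)/11.2 = -1.2768; z_E = (7.45 − 5.71)/1.62 = 1.0741; E_A = (-1.2768 − 1.0741)/√2 = -1.6623.
Condition B: z_P = (81.5 − 75.0)/11.2 = 0.5804; z_E = (7.86 − 5.71)/1.62 = 1.3272; E_B = (0.5804 − 1.3272)/√2 = -0.5281.
E_A − E_B = -1.6623 − (-0.5281) = -1.1342 ≈ -1.13.

-1.13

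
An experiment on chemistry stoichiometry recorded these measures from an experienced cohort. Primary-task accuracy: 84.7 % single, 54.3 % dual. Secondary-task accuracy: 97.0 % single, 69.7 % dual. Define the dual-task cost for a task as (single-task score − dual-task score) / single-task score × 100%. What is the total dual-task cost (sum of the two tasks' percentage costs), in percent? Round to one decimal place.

64.0

Primary cost = (84.7 − 54.3) / 84.7 × 100% = 35.8914%.
Secondary cost = (97.0 − 69.7) / 97.0 × 100% = 28.1443%.
Total = 35.8914% + 28.1443% = 64.0357% ≈ 64.0%.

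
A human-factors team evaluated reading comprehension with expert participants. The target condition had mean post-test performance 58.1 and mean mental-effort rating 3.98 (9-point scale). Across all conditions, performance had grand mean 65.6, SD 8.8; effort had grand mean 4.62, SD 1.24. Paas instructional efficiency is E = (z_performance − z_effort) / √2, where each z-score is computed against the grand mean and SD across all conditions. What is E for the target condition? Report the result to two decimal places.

z_performance = (58.1 − 65.6) / 8.8 = -7.5000 / 8.8 = -0.8523.
z_effort = (3.98 − 4.62) / 1.24 = -0.6400 / 1.24 = -0.5161.
z_P − z_E = -0.8523 − (-0.5161) = -0.3362.
E = -0.3362 / √2 = -0.3362 / 1.41421 = -0.2377 ≈ -0.24.

-0.24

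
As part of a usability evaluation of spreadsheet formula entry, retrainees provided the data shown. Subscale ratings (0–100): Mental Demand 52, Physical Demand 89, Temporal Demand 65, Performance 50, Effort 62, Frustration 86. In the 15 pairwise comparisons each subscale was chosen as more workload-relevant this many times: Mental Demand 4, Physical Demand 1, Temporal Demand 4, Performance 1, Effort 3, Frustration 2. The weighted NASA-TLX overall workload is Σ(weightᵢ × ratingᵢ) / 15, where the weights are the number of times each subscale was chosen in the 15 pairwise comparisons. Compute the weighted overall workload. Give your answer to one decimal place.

64.3

The tallies are the weights (they sum to 15).
Weighted sum = 4·52 + 1·89 + 4·65 + 1·50 + 3·62 + 2·86
            = 208 + 89 + 260 + 50 + 186 + 172 = 965.
Overall workload = 965 / 15 = 64.3333 ≈ 64.3.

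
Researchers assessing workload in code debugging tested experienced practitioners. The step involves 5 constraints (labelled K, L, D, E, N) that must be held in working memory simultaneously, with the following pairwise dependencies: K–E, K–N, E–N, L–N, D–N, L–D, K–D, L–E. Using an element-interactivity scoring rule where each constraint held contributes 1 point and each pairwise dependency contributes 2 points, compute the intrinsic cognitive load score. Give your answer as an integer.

21

Count of constraints held simultaneously: 5.
Count of pairwise dependencies listed: 8.
Element contribution: 5 × 1 = 5.
Interaction contribution: 8 × 2 = 16.
Intrinsic load = 5 + 16 = 21.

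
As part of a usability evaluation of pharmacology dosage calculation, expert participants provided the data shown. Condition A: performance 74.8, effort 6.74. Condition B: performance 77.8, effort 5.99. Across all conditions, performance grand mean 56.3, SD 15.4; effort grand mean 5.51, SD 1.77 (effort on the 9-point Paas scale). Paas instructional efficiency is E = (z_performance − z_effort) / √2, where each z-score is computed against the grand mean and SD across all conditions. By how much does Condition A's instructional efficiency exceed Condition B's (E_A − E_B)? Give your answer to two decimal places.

Condition A: z_P = (74.8 − 56.3)/15.4 = 1.2013; z_E = (6.74 − 5.51)/1.77 = 0.6949; E_A = (1.2013 − 0.6949)/√2 = 0.3581.
Condition B: z_P = (77.8 − 56.3)/15.4 = 1.3961; z_E = (5.99 − 5.51)/1.77 = 0.2712; E_B = (1.3961 − 0.2712)/√2 = 0.7954.
E_A − E_B = 0.3581 − 0.7954 = -0.4373 ≈ -0.44.

-0.44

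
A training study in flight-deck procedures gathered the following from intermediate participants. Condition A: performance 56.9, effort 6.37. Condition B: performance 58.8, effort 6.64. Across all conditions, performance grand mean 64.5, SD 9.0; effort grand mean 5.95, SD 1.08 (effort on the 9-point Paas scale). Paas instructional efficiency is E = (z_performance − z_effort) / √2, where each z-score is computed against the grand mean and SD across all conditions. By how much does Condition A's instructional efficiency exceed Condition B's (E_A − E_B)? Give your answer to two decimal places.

Condition A: z_P = (56.9 − 64.5)/9.0 = -0.8444; z_E = (6.37 − 5.95)/1.08 = 0.3889; E_A = (-0.8444 − 0.3889)/√2 = -0.8721.
Condition B: z_P = (58.8 − 64.5)/9.0 = -0.6333; z_E = (6.64 − 5.95)/1.08 = 0.6389; E_B = (-0.6333 − 0.6389)/√2 = -0.8996.
E_A − E_B = -0.8721 − (-0.8996) = 0.0275 ≈ 0.03.

0.03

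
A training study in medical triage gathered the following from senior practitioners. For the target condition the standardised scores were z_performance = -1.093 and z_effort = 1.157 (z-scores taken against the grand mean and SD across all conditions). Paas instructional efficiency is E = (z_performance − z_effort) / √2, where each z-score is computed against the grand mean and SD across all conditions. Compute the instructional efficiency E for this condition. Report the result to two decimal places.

-1.59

z_P − z_E = -1.093 − 1.157 = -2.2500.
E = -2.2500 / √2 = -2.2500 / 1.41421 = -1.5910 ≈ -1.59.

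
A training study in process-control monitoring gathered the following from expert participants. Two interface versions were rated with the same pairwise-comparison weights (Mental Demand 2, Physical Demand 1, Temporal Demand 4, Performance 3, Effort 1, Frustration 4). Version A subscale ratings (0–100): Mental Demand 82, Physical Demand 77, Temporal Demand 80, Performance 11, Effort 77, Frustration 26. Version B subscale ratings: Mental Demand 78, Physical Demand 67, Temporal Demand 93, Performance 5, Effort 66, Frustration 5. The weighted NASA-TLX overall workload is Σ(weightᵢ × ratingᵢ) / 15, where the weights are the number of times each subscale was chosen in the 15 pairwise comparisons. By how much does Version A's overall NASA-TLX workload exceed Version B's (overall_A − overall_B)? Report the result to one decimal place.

Version A weighted sum = 2·82 + 1·77 + 4·80 + 3·11 + 1·77 + 4·26 = 164 + 77 + 320 + 33 + 77 + 104 = 775; overall_A = 775/15 = 51.6667.
Version B weighted sum = 2·78 + 1·67 + 4·93 + 3·5 + 1·66 + 4·5 = 156 + 67 + 372 + 15 + 66 + 20 = 696; overall_B = 696/15 = 46.4000.
Difference = 51.6667 − 46.4000 = 5.2667 ≈ 5.3.

5.3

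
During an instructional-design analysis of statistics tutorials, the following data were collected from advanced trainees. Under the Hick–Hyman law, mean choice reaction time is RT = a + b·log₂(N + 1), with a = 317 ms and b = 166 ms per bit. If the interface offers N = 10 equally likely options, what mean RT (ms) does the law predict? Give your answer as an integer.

891

log₂(10 + 1) = log₂(11) = 3.4594.
RT = 317 + 166 × 3.4594 = 317 + 574.2604 = 891.2604 ms.
≈ 891 ms.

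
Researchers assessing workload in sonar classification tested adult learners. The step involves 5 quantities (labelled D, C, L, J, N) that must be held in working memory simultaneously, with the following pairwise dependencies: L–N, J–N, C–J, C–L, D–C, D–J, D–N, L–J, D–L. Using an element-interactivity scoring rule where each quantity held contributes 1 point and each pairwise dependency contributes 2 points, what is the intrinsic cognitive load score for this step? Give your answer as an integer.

23

Count of quantities held simultaneously: 5.
Count of pairwise dependencies listed: 9.
Element contribution: 5 × 1 = 5.
Interaction contribution: 9 × 2 = 18.
Intrinsic load = 5 + 18 = 23.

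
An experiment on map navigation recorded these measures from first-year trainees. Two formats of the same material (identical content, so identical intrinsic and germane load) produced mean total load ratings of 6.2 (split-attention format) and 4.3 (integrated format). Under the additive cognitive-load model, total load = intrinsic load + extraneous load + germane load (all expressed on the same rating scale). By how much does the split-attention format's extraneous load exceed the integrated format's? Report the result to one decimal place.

1.9

Intrinsic and germane load are equal across formats, so the difference in total load equals the difference in extraneous load.
Extraneous-load difference = 6.2 − 4.3 = 1.9.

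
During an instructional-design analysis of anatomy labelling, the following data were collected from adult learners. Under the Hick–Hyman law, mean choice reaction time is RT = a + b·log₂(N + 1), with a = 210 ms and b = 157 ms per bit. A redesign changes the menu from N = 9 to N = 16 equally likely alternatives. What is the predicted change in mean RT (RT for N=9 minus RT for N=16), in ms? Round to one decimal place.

RT(9) = 210 + 157·log₂(10) = 210 + 157·3.3219 = 731.5383 ms.
RT(16) = 210 + 157·log₂(17) = 210 + 157·4.0875 = 851.7375 ms.
Difference = 731.5383 − 851.7375 = -120.1992 ≈ -120.2 ms.

-120.2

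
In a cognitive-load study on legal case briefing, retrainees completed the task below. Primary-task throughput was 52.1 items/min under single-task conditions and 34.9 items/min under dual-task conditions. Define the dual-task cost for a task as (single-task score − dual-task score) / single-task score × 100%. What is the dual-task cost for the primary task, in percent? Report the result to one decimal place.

Cost = (52.1 − 34.9) / 52.1 × 100%
     = 17.2000 / 52.1 × 100% = 33.0134%.
≈ 33.0%.

33.0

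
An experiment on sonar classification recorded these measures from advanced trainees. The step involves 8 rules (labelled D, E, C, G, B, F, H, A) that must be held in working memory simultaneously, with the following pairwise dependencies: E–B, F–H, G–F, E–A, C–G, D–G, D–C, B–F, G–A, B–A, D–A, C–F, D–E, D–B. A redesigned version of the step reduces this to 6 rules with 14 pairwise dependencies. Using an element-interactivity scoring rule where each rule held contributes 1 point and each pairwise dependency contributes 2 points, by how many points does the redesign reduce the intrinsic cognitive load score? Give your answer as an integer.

Original: 8 × 1 + 14 × 2 = 8 + 28 = 36.
Redesigned: 6 × 1 + 14 × 2 = 6 + 28 = 34.
Reduction = 36 − 34 = 2.

2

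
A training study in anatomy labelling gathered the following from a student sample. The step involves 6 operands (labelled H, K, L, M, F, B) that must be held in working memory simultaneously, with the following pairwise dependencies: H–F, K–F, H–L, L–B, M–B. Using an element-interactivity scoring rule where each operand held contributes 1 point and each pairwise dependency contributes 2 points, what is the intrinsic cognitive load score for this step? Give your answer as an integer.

Count of operands held simultaneously: 6.
Count of pairwise dependencies listed: 5.
Element contribution: 6 × 1 = 6.
Interaction contribution: 5 × 2 = 10.
Intrinsic load = 6 + 10 = 16.

16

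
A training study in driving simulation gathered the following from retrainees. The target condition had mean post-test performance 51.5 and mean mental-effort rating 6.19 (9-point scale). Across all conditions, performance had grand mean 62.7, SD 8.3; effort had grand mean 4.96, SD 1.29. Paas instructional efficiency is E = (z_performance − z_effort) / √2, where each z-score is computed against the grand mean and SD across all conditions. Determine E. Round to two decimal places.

z_performance = (51.5 − 62.7) / 8.3 = -11.2000 / 8.3 = -1.3494.
z_effort = (6.19 − 4.96) / 1.29 = 1.2300 / 1.29 = 0.9535.
z_P − z_E = -1.3494 − 0.9535 = -2.3029.
E = -2.3029 / √2 = -2.3029 / 1.41421 = -1.6284 ≈ -1.63.

-1.63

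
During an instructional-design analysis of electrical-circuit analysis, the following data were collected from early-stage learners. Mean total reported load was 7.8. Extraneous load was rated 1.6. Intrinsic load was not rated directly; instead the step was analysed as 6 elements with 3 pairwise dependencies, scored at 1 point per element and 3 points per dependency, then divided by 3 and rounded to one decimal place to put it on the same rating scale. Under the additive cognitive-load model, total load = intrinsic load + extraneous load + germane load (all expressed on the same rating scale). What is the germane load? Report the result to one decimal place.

Intrinsic (element-interactivity): (6 × 1 + 3 × 3) / 3 = 15 / 3 = 5.0000 → 5.0.
germane load = total − intrinsic − extraneous
             = 7.8 − 5.0 − 1.6 = 1.2.

1.2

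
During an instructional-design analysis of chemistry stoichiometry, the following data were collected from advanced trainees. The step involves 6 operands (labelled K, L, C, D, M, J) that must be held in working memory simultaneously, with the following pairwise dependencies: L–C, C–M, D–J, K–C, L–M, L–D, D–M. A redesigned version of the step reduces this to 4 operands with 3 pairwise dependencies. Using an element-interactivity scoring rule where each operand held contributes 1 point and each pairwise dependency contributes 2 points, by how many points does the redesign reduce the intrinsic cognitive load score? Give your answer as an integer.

Original: 6 × 1 + 7 × 2 = 6 + 14 = 20.
Redesigned: 4 × 1 + 3 × 2 = 4 + 6 = 10.
Reduction = 20 − 10 = 10.

10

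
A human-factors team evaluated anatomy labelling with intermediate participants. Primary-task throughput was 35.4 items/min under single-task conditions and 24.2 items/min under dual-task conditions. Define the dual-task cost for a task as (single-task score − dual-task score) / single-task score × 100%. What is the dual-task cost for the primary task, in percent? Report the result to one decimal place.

31.6

Cost = (35.4 − 24.2) / 35.4 × 100%
     = 11.2000 / 35.4 × 100% = 31.6384%.
≈ 31.6%.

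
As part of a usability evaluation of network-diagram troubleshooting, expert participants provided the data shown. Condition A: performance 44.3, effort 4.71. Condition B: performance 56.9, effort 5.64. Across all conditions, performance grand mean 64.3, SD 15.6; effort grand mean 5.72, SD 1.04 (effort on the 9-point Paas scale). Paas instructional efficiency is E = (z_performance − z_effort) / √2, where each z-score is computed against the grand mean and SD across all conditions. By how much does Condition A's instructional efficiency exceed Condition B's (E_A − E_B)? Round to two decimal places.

Condition A: z_P = (44.3 − 64.3)/15.6 = -1.2821; z_E = (4.71 − 5.72)/1.04 = -0.9712; E_A = (-1.2821 − (-0.9712))/√2 = -0.2198.
Condition B: z_P = (56.9 − 64.3)/15.6 = -0.4744; z_E = (5.64 − 5.72)/1.04 = -0.0769; E_B = (-0.4744 − (-0.0769))/√2 = -0.2811.
E_A − E_B = -0.2198 − (-0.2811) = 0.0613 ≈ 0.06.

0.06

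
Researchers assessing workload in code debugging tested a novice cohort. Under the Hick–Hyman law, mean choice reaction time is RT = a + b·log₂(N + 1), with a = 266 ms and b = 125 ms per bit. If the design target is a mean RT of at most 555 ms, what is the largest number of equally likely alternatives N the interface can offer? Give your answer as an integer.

3

Set 266 + 125·log₂(N + 1) ≤ 555.
log₂(N + 1) ≤ (555 − 266) / 125 = 2.3120.
N + 1 ≤ 2^2.3120 = 4.9657.
N ≤ 3.9657, so the largest integer N is 3.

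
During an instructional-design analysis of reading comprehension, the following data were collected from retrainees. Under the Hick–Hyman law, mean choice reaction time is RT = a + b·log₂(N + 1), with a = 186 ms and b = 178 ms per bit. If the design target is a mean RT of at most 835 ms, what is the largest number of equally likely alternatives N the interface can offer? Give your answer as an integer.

11

Set 186 + 178·log₂(N + 1) ≤ 835.
log₂(N + 1) ≤ (835 − 186) / 178 = 3.6461.
N + 1 ≤ 2^3.6461 = 12.5195.
N ≤ 11.5195, so the largest integer N is 11.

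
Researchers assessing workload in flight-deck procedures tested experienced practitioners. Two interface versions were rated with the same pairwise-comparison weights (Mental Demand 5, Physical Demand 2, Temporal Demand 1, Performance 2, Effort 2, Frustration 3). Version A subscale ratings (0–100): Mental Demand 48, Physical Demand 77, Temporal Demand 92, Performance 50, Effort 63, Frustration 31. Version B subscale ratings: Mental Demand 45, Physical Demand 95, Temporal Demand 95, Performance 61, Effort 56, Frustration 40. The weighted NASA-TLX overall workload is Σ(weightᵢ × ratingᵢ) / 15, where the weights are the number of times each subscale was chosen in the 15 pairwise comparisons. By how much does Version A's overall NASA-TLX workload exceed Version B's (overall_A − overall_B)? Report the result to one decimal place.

-3.9

Version A weighted sum = 5·48 + 2·77 + 1·92 + 2·50 + 2·63 + 3·31 = 240 + 154 + 92 + 100 + 126 + 93 = 805; overall_A = 805/15 = 53.6667.
Version B weighted sum = 5·45 + 2·95 + 1·95 + 2·61 + 2·56 + 3·40 = 225 + 190 + 95 + 122 + 112 + 120 = 864; overall_B = 864/15 = 57.6000.
Difference = 53.6667 − 57.6000 = -3.9333 ≈ -3.9.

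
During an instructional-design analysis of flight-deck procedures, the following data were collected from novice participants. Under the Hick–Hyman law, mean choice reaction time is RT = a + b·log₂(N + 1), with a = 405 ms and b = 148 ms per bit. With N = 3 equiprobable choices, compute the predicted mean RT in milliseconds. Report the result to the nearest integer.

701

log₂(3 + 1) = log₂(4) = 2.0000.
RT = 405 + 148 × 2.0000 = 405 + 296.0000 = 701.0000 ms.
≈ 701 ms.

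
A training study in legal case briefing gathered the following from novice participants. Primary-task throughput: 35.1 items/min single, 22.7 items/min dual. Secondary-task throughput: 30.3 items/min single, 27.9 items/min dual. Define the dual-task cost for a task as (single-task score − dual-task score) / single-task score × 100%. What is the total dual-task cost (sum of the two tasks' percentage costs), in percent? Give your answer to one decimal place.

43.2

Primary cost = (35.1 − 22.7) / 35.1 × 100% = 35.3276%.
Secondary cost = (30.3 − 27.9) / 30.3 × 100% = 7.9208%.
Total = 35.3276% + 7.9208% = 43.2484% ≈ 43.2%.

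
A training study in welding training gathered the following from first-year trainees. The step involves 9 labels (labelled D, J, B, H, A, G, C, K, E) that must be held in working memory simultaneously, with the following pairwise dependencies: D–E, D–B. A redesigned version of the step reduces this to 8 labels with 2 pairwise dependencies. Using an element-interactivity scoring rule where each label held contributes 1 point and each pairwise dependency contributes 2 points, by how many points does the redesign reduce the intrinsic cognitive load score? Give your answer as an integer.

Original: 9 × 1 + 2 × 2 = 9 + 4 = 13.
Redesigned: 8 × 1 + 2 × 2 = 8 + 4 = 12.
Reduction = 13 − 12 = 1.

1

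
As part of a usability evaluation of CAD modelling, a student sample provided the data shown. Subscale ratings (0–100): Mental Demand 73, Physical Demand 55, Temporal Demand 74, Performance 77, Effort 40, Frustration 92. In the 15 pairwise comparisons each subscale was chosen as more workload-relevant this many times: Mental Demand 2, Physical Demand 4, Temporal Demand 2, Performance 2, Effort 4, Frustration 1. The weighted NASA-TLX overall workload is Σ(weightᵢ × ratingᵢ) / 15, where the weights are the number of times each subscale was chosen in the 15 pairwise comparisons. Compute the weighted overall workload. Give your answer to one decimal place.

61.3

The tallies are the weights (they sum to 15).
Weighted sum = 2·73 + 4·55 + 2·74 + 2·77 + 4·40 + 1·92
            = 146 + 220 + 148 + 154 + 160 + 92 = 920.
Overall workload = 920 / 15 = 61.3333 ≈ 61.3.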